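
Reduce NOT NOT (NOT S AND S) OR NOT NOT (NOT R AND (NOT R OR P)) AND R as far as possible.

NOT NOT (NOT S AND S) OR NOT NOT (NOT R AND (NOT R OR P)) AND R
= NOT NOT (NOT S AND S) OR NOT R AND (NOT R OR P) AND R
= NOT NOT (NOT S AND S) OR NOT R AND R
= NOT S AND S OR NOT R AND R
= NOT R AND R
= FALSE

FALSE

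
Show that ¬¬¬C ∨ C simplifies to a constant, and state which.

True

¬¬¬C ∨ C
= ¬C ∨ C   (double negation)
= True   (complement)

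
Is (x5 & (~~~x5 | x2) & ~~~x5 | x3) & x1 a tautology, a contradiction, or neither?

neither

(x5 & (~~~x5 | x2) & ~~~x5 | x3) & x1
= (x5 & ~~~x5 | x3) & x1
= (x5 & ~x5 | x3) & x1
= x3 & x1
This depends on x1, x3, so it is not a constant.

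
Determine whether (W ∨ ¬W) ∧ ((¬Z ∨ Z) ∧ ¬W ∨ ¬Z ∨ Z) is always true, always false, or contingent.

always true

(W ∨ ¬W) ∧ ((¬Z ∨ Z) ∧ ¬W ∨ ¬Z ∨ Z)
= (W ∨ ¬W) ∧ (¬Z ∨ Z)   (absorption)
= W ∨ ¬W   (complement / identity)
= True   (complement)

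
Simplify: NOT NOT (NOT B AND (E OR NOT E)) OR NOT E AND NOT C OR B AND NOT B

NOT B OR NOT E AND NOT C

NOT NOT (NOT B AND (E OR NOT E)) OR NOT E AND NOT C OR B AND NOT B
= NOT NOT NOT B OR NOT E AND NOT C OR B AND NOT B   [complement / identity]
= NOT B OR NOT E AND NOT C OR B AND NOT B   [double negation]
= NOT B OR NOT E AND NOT C   [complement / identity]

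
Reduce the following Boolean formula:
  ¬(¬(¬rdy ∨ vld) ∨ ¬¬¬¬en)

(¬rdy ∨ vld) ∧ ¬en

¬(¬(¬rdy ∨ vld) ∨ ¬¬¬¬en)
= ¬(¬(¬rdy ∨ vld) ∨ ¬¬en)   — double negation
= (¬rdy ∨ vld) ∧ ¬en   — De Morgan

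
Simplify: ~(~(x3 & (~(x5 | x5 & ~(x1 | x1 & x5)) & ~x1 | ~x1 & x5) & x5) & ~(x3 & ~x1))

x3 & ~x1

~(~(x3 & (~(x5 | x5 & ~(x1 | x1 & x5)) & ~x1 | ~x1 & x5) & x5) & ~(x3 & ~x1))
= ~(~(x3 & (~(x5 | x5 & ~x1) & ~x1 | ~x1 & x5) & x5) & ~(x3 & ~x1))   [absorption]
= ~(~(x3 & (~x5 & ~x1 | ~x1 & x5) & x5) & ~(x3 & ~x1))   [absorption]
= ~(~(x3 & ~x1 & x5) & ~(x3 & ~x1))   [distribution]
= x3 & ~x1 & x5 | x3 & ~x1   [De Morgan]
= x3 & ~x1   [absorption]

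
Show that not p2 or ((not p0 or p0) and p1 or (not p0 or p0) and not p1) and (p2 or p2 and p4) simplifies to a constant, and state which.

not p2 or ((not p0 or p0) and p1 or (not p0 or p0) and not p1) and (p2 or p2 and p4)
= not p2 or (not p0 or p0) and (p2 or p2 and p4)   — distribution
= not p2 or (not p0 or p0) and p2   — absorption
= not p2 or p2   — complement / identity
= True   — complement

True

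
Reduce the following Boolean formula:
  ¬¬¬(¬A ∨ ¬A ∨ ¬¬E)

¬¬¬(¬A ∨ ¬A ∨ ¬¬E)
= ¬(¬A ∨ ¬A ∨ ¬¬E)   [double negation]
= ¬(¬A ∨ ¬¬E)   [idempotence]
= A ∧ ¬E   [De Morgan]

A ∧ ¬E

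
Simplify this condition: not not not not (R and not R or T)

T

not not not not (R and not R or T)
= not not (R and not R or T)   — double negation
= not not T   — complement / identity
= T   — double negation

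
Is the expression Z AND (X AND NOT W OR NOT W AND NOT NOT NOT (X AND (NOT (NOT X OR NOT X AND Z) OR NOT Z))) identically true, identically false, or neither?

neither

Z AND (X AND NOT W OR NOT W AND NOT NOT NOT (X AND (NOT (NOT X OR NOT X AND Z) OR NOT Z)))
= Z AND (X AND NOT W OR NOT W AND NOT NOT NOT (X AND (NOT NOT X OR NOT Z)))
= Z AND (X AND NOT W OR NOT W AND NOT NOT NOT (X AND (X OR NOT Z)))
= Z AND (X AND NOT W OR NOT W AND NOT NOT NOT X)
= Z AND (X AND NOT W OR NOT W AND NOT X)
= Z AND NOT W
This depends on W, Z, so it is not a constant.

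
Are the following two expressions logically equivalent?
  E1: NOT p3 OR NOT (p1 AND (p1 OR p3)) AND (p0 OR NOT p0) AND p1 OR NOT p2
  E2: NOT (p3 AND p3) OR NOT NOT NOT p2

Yes

E1: NOT p3 OR NOT (p1 AND (p1 OR p3)) AND (p0 OR NOT p0) AND p1 OR NOT p2
    = NOT p3 OR NOT p1 AND (p0 OR NOT p0) AND p1 OR NOT p2   [absorption]
    = NOT p3 OR NOT p1 AND p1 OR NOT p2   [complement / identity]
    = NOT p3 OR NOT p2   [complement / identity]
E2: NOT (p3 AND p3) OR NOT NOT NOT p2
    = NOT (p3 AND p3) OR NOT p2   [double negation]
    = NOT p3 OR NOT p2   [idempotence]
Both reduce to NOT p3 OR NOT p2, so they are equivalent.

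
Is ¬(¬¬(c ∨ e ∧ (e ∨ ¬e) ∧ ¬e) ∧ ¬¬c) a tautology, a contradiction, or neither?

¬(¬¬(c ∨ e ∧ (e ∨ ¬e) ∧ ¬e) ∧ ¬¬c)
= ¬(¬¬(c ∨ e ∧ ¬e) ∧ ¬¬c)
= ¬(¬¬c ∧ ¬¬c)
= ¬¬¬c
= ¬c
This depends on c, so it is not a constant.

neither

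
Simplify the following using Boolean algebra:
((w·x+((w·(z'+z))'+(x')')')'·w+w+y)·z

(w+y)·z

((w·x+((w·(z'+z))'+(x')')')'·w+w+y)·z
= ((w·x+(w'+(x')')')'·w+w+y)·z   [complement / identity]
= ((w·x+w·x')'·w+w+y)·z   [De Morgan]
= (w'·w+w+y)·z   [distribution]
= (w+y)·z   [complement / identity]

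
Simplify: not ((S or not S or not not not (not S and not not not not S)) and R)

not ((S or not S or not not not (not S and not not not not S)) and R)
= not ((S or not S or not not not (not S and not not S)) and R)   [double negation]
= not ((S or not S or not (not S and not not S)) and R)   [double negation]
= not ((S or not S or S or not S) and R)   [De Morgan]
= not ((S or not S) and R)   [idempotence]
= not R   [complement / identity]

not R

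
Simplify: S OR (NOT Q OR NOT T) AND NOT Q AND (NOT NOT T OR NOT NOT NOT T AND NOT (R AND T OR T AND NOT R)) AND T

S OR (NOT Q OR NOT T) AND NOT Q AND (NOT NOT T OR NOT NOT NOT T AND NOT (R AND T OR T AND NOT R)) AND T
= S OR (NOT Q OR NOT T) AND NOT Q AND (NOT NOT T OR NOT T AND NOT (R AND T OR T AND NOT R)) AND T   (double negation)
= S OR NOT Q AND (NOT NOT T OR NOT T AND NOT (R AND T OR T AND NOT R)) AND T   (absorption)
= S OR NOT Q AND (T OR NOT T AND NOT (R AND T OR T AND NOT R)) AND T   (double negation)
= S OR NOT Q AND (T OR NOT T AND NOT T) AND T   (distribution)
= S OR NOT Q AND (T OR NOT T) AND T   (idempotence)
= S OR NOT Q AND T   (complement / identity)

S OR NOT Q AND T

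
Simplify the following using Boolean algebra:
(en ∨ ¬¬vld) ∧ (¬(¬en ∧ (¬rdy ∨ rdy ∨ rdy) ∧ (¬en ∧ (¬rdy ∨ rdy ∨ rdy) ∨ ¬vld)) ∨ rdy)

en ∨ vld ∧ rdy

(en ∨ ¬¬vld) ∧ (¬(¬en ∧ (¬rdy ∨ rdy ∨ rdy) ∧ (¬en ∧ (¬rdy ∨ rdy ∨ rdy) ∨ ¬vld)) ∨ rdy)
= (en ∨ ¬¬vld) ∧ (¬(¬en ∧ (¬rdy ∨ rdy ∨ rdy)) ∨ rdy)   (absorption)
= (en ∨ ¬¬vld) ∧ (¬(¬en ∧ (¬rdy ∨ rdy)) ∨ rdy)   (idempotence)
= (en ∨ vld) ∧ (¬(¬en ∧ (¬rdy ∨ rdy)) ∨ rdy)   (double negation)
= (en ∨ vld) ∧ (¬¬en ∨ rdy)   (complement / identity)
= (en ∨ vld) ∧ (en ∨ rdy)   (double negation)
= en ∨ vld ∧ rdy   (distribution)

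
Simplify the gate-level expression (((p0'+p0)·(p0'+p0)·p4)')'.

(((p0'+p0)·(p0'+p0)·p4)')'
= (p0'+p0)·(p0'+p0)·p4
= (p0'+p0)·p4
= p4

p4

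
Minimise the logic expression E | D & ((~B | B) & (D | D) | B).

E | D

E | D & ((~B | B) & (D | D) | B)
= E | D & ((~B | B) & D | B)
= E | D & (D | B)
= E | D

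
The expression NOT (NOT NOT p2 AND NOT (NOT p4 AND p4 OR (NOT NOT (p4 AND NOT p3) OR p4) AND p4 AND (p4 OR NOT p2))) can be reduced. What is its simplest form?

NOT (NOT NOT p2 AND NOT (NOT p4 AND p4 OR (NOT NOT (p4 AND NOT p3) OR p4) AND p4 AND (p4 OR NOT p2)))
= NOT (NOT NOT p2 AND NOT (NOT p4 AND p4 OR (p4 AND NOT p3 OR p4) AND p4 AND (p4 OR NOT p2)))   [double negation]
= NOT (NOT NOT p2 AND NOT (NOT p4 AND p4 OR (p4 AND NOT p3 OR p4) AND p4))   [absorption]
= NOT (NOT NOT p2 AND NOT (NOT p4 AND p4 OR p4 AND p4))   [absorption]
= NOT p2 OR NOT p4 AND p4 OR p4 AND p4   [De Morgan]
= NOT p2 OR p4   [distribution]

NOT p2 OR p4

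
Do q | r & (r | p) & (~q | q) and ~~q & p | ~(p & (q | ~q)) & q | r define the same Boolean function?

E1: q | r & (r | p) & (~q | q)
    = q | r & (r | p)   [complement / identity]
    = q | r   [absorption]
E2: ~~q & p | ~(p & (q | ~q)) & q | r
    = ~~q & p | ~p & q | r   [complement / identity]
    = q & p | ~p & q | r   [double negation]
    = q | r   [distribution]
Both reduce to q | r, so they are equivalent.

Yes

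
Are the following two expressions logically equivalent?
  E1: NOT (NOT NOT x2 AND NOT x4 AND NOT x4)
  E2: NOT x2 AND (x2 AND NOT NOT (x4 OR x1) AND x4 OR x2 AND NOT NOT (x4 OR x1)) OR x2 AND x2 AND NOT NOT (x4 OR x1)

E1: NOT (NOT NOT x2 AND NOT x4 AND NOT x4)
    = NOT (NOT NOT x2 AND NOT x4)   — idempotence
    = NOT x2 OR x4   — De Morgan
E2: NOT x2 AND (x2 AND NOT NOT (x4 OR x1) AND x4 OR x2 AND NOT NOT (x4 OR x1)) OR x2 AND x2 AND NOT NOT (x4 OR x1)
    = NOT x2 AND x2 AND NOT NOT (x4 OR x1) OR x2 AND x2 AND NOT NOT (x4 OR x1)   — absorption
    = x2 AND NOT NOT (x4 OR x1)   — distribution
    = x2 AND (x4 OR x1)   — double negation
These differ: at x1=0, x2=0, x4=0, E1 = 1 but E2 = 0.

No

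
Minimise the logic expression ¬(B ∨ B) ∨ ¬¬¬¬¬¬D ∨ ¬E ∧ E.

¬B ∨ D

¬(B ∨ B) ∨ ¬¬¬¬¬¬D ∨ ¬E ∧ E
= ¬(B ∨ B) ∨ ¬¬¬¬¬¬D   — complement / identity
= ¬B ∨ ¬¬¬¬¬¬D   — idempotence
= ¬B ∨ ¬¬¬¬D   — double negation
= ¬B ∨ ¬¬D   — double negation
= ¬B ∨ D   — double negation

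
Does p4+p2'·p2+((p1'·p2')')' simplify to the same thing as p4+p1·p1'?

E1: p4+p2'·p2+((p1'·p2')')'
    = p4+((p1'·p2')')'   (complement / identity)
    = p4+p1'·p2'   (double negation)
E2: p4+p1·p1'
    = p4   (complement / identity)
These differ: at p1=0, p2=0, p4=0, E1 = 1 but E2 = 0.

No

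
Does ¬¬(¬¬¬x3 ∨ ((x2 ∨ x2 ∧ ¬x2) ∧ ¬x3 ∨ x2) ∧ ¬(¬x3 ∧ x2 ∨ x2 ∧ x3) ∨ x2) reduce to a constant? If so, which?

¬¬(¬¬¬x3 ∨ ((x2 ∨ x2 ∧ ¬x2) ∧ ¬x3 ∨ x2) ∧ ¬(¬x3 ∧ x2 ∨ x2 ∧ x3) ∨ x2)
= ¬¬(¬¬¬x3 ∨ (x2 ∧ ¬x3 ∨ x2) ∧ ¬(¬x3 ∧ x2 ∨ x2 ∧ x3) ∨ x2)   [complement / identity]
= ¬¬(¬x3 ∨ (x2 ∧ ¬x3 ∨ x2) ∧ ¬(¬x3 ∧ x2 ∨ x2 ∧ x3) ∨ x2)   [double negation]
= ¬¬(¬x3 ∨ (x2 ∧ ¬x3 ∨ x2) ∧ ¬x2 ∨ x2)   [distribution]
= ¬x3 ∨ (x2 ∧ ¬x3 ∨ x2) ∧ ¬x2 ∨ x2   [double negation]
= ¬x3 ∨ x2 ∧ ¬x2 ∨ x2   [absorption]
= ¬x3 ∨ x2   [complement / identity]
This depends on x2, x3, so it is not a constant.

no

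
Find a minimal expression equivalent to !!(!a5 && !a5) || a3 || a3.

!!(!a5 && !a5) || a3 || a3
= !(a5 || a5) || a3 || a3   — De Morgan
= !(a5 || a5) || a3   — idempotence
= !a5 || a3   — idempotence

!a5 || a3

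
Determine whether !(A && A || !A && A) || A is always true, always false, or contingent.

always true

!(A && A || !A && A) || A
= !A || A   [distribution]
= true   [complement]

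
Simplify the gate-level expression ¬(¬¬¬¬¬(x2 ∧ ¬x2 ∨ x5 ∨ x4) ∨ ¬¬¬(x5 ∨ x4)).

x5 ∨ x4

¬(¬¬¬¬¬(x2 ∧ ¬x2 ∨ x5 ∨ x4) ∨ ¬¬¬(x5 ∨ x4))
= ¬(¬¬¬(x2 ∧ ¬x2 ∨ x5 ∨ x4) ∨ ¬¬¬(x5 ∨ x4))
= ¬(¬¬¬(x5 ∨ x4) ∨ ¬¬¬(x5 ∨ x4))
= ¬¬¬¬(x5 ∨ x4)
= ¬¬(x5 ∨ x4)
= x5 ∨ x4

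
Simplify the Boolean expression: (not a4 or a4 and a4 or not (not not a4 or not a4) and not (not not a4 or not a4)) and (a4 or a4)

(not a4 or a4 and a4 or not (not not a4 or not a4) and not (not not a4 or not a4)) and (a4 or a4)
= (not a4 or a4 and a4 or not (not not a4 or not a4)) and (a4 or a4)   [idempotence]
= (not a4 or a4 and a4 or not a4 and a4) and (a4 or a4)   [De Morgan]
= (not a4 or a4) and (a4 or a4)   [distribution]
= not a4 and a4 or a4   [distribution]
= a4   [complement / identity]

a4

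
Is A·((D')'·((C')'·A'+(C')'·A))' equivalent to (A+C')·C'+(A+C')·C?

No

E1: A·((D')'·((C')'·A'+(C')'·A))'
    = A·((D')'·(C')')'   (distribution)
    = A·(D'+C')   (De Morgan)
E2: (A+C')·C'+(A+C')·C
    = A+C'   (distribution)
These differ: at A=0, C=0, D=0, E1 = 0 but E2 = 1.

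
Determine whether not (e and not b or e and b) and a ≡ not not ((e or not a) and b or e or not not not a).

E1: not (e and not b or e and b) and a
    = not e and a   (distribution)
E2: not not ((e or not a) and b or e or not not not a)
    = not not ((e or not a) and b or e or not a)   (double negation)
    = (e or not a) and b or e or not a   (double negation)
    = e or not a   (absorption)
These differ: at a=0, b=0, e=1, E1 = 0 but E2 = 1.

No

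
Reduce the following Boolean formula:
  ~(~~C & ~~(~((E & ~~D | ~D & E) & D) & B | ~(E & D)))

~C | E & D

~(~~C & ~~(~((E & ~~D | ~D & E) & D) & B | ~(E & D)))
= ~(~~C & ~~(~((E & D | ~D & E) & D) & B | ~(E & D)))
= ~(~~C & ~~(~(E & D) & B | ~(E & D)))
= ~(~~C & ~~~(E & D))
= ~C | ~~(E & D)
= ~C | E & D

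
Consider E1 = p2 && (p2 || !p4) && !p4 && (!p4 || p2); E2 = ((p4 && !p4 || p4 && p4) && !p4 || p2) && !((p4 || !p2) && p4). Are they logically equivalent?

E1: p2 && (p2 || !p4) && !p4 && (!p4 || p2)
    = p2 && !p4 && (!p4 || p2)
    = p2 && !p4
E2: ((p4 && !p4 || p4 && p4) && !p4 || p2) && !((p4 || !p2) && p4)
    = ((p4 && !p4 || p4 && p4) && !p4 || p2) && !p4
    = (p4 && !p4 || p2) && !p4
    = p2 && !p4
Both reduce to p2 && !p4, so they are equivalent.

Yes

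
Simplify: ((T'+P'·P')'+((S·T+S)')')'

((T'+P'·P')'+((S·T+S)')')'
= ((T'+P'·P')'+(S')')'   (absorption)
= ((T'+P')'+(S')')'   (idempotence)
= (T'+P')·S'   (De Morgan)

(T'+P')·S'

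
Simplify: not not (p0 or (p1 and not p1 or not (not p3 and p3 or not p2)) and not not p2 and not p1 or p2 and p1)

not not (p0 or (p1 and not p1 or not (not p3 and p3 or not p2)) and not not p2 and not p1 or p2 and p1)
= not not (p0 or not (not p3 and p3 or not p2) and not not p2 and not p1 or p2 and p1)   (complement / identity)
= not not (p0 or not not p2 and not not p2 and not p1 or p2 and p1)   (complement / identity)
= not not (p0 or not not p2 and not p1 or p2 and p1)   (idempotence)
= p0 or not not p2 and not p1 or p2 and p1   (double negation)
= p0 or p2 and not p1 or p2 and p1   (double negation)
= p0 or p2   (distribution)

p0 or p2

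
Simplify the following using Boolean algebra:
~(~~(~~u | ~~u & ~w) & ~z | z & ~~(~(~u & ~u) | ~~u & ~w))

~(~~(~~u | ~~u & ~w) & ~z | z & ~~(~(~u & ~u) | ~~u & ~w))
= ~(~~(~~u | ~~u & ~w) & ~z | z & ~~(~~u | ~~u & ~w))   (idempotence)
= ~~~(~~u | ~~u & ~w)   (distribution)
= ~(~~u | ~~u & ~w)   (double negation)
= ~~~u   (absorption)
= ~u   (double negation)

~u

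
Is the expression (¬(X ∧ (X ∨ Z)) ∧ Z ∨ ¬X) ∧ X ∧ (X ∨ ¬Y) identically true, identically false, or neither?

identically false

(¬(X ∧ (X ∨ Z)) ∧ Z ∨ ¬X) ∧ X ∧ (X ∨ ¬Y)
= (¬(X ∧ (X ∨ Z)) ∧ Z ∨ ¬X) ∧ X   [absorption]
= (¬X ∧ Z ∨ ¬X) ∧ X   [absorption]
= ¬X ∧ X   [absorption]
= False   [complement]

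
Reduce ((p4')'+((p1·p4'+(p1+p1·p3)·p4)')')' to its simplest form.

((p4')'+((p1·p4'+(p1+p1·p3)·p4)')')'
= ((p4')'+((p1·p4'+p1·p4)')')'   [absorption]
= ((p4')'+(p1')')'   [distribution]
= p4'·p1'   [De Morgan]

p4'·p1'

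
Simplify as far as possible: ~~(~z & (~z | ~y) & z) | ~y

~~(~z & (~z | ~y) & z) | ~y
= ~~(~z & z) | ~y   — absorption
= ~z & z | ~y   — double negation
= ~y   — complement / identity

~y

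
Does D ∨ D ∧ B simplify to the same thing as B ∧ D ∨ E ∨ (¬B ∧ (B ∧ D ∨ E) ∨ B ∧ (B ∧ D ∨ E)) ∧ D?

E1: D ∨ D ∧ B
    = D
E2: B ∧ D ∨ E ∨ (¬B ∧ (B ∧ D ∨ E) ∨ B ∧ (B ∧ D ∨ E)) ∧ D
    = B ∧ D ∨ E ∨ (B ∧ D ∨ E) ∧ D
    = B ∧ D ∨ E
These differ: at B=0, D=0, E=1, E1 = 0 but E2 = 1.

No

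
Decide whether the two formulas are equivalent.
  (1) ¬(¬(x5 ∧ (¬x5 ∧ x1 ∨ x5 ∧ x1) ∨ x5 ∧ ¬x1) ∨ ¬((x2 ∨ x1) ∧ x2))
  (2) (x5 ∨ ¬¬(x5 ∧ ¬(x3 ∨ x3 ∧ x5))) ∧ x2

Yes

E1: ¬(¬(x5 ∧ (¬x5 ∧ x1 ∨ x5 ∧ x1) ∨ x5 ∧ ¬x1) ∨ ¬((x2 ∨ x1) ∧ x2))
    = ¬(¬(x5 ∧ x1 ∨ x5 ∧ ¬x1) ∨ ¬((x2 ∨ x1) ∧ x2))
    = (x5 ∧ x1 ∨ x5 ∧ ¬x1) ∧ (x2 ∨ x1) ∧ x2
    = x5 ∧ (x2 ∨ x1) ∧ x2
    = x5 ∧ x2
E2: (x5 ∨ ¬¬(x5 ∧ ¬(x3 ∨ x3 ∧ x5))) ∧ x2
    = (x5 ∨ ¬¬(x5 ∧ ¬x3)) ∧ x2
    = (x5 ∨ x5 ∧ ¬x3) ∧ x2
    = x5 ∧ x2
Both reduce to x5 ∧ x2, so they are equivalent.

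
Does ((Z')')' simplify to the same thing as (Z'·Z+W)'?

No

E1: ((Z')')'
    = Z'
E2: (Z'·Z+W)'
    = W'
These differ: at W=1, Z=0, E1 = 1 but E2 = 0.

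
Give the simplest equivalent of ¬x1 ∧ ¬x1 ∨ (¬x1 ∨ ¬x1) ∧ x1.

¬x1

¬x1 ∧ ¬x1 ∨ (¬x1 ∨ ¬x1) ∧ x1
= ¬x1 ∧ ¬x1 ∨ ¬x1 ∧ x1
= ¬x1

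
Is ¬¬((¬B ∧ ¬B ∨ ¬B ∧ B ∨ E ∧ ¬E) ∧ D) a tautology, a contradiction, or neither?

¬¬((¬B ∧ ¬B ∨ ¬B ∧ B ∨ E ∧ ¬E) ∧ D)
= ¬¬((¬B ∨ E ∧ ¬E) ∧ D)   (distribution)
= ¬¬(¬B ∧ D)   (complement / identity)
= ¬B ∧ D   (double negation)
This depends on B, D, so it is not a constant.

neither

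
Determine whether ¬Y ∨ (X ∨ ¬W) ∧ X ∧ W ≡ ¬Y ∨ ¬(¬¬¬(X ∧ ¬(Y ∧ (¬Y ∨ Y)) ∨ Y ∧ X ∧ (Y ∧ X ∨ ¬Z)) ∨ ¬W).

E1: ¬Y ∨ (X ∨ ¬W) ∧ X ∧ W
    = ¬Y ∨ X ∧ W   — absorption
E2: ¬Y ∨ ¬(¬¬¬(X ∧ ¬(Y ∧ (¬Y ∨ Y)) ∨ Y ∧ X ∧ (Y ∧ X ∨ ¬Z)) ∨ ¬W)
    = ¬Y ∨ ¬(¬¬¬(X ∧ ¬(Y ∧ (¬Y ∨ Y)) ∨ Y ∧ X) ∨ ¬W)   — absorption
    = ¬Y ∨ ¬(¬¬¬(X ∧ ¬Y ∨ Y ∧ X) ∨ ¬W)   — complement / identity
    = ¬Y ∨ ¬(¬(X ∧ ¬Y ∨ Y ∧ X) ∨ ¬W)   — double negation
    = ¬Y ∨ ¬(¬X ∨ ¬W)   — distribution
    = ¬Y ∨ X ∧ W   — De Morgan
Both reduce to ¬Y ∨ X ∧ W, so they are equivalent.

Yes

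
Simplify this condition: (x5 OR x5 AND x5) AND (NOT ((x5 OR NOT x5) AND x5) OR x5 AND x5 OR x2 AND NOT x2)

x5

(x5 OR x5 AND x5) AND (NOT ((x5 OR NOT x5) AND x5) OR x5 AND x5 OR x2 AND NOT x2)
= (x5 OR x5 AND x5) AND (NOT x5 OR x5 AND x5 OR x2 AND NOT x2)   (complement / identity)
= (x5 OR x5 AND x5) AND (NOT x5 OR x5 AND x5)   (complement / identity)
= x5 AND NOT x5 OR x5 AND x5   (distribution)
= x5   (distribution)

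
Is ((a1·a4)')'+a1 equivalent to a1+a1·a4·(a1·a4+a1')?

Yes

E1: ((a1·a4)')'+a1
    = a1·a4+a1   (double negation)
    = a1   (absorption)
E2: a1+a1·a4·(a1·a4+a1')
    = a1+a1·a4   (absorption)
    = a1   (absorption)
Both reduce to a1, so they are equivalent.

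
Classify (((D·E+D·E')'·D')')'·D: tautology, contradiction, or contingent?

(((D·E+D·E')'·D')')'·D
= ((D'·D')')'·D   — distribution
= ((D')')'·D   — idempotence
= D'·D   — double negation
= 0   — complement

contradiction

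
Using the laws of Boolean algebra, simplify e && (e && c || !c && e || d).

e

e && (e && c || !c && e || d)
= e && (e || d)
= e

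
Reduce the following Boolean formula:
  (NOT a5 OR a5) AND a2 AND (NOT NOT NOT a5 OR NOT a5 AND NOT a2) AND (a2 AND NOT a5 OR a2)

(NOT a5 OR a5) AND a2 AND (NOT NOT NOT a5 OR NOT a5 AND NOT a2) AND (a2 AND NOT a5 OR a2)
= (NOT a5 OR a5) AND a2 AND (NOT a5 OR NOT a5 AND NOT a2) AND (a2 AND NOT a5 OR a2)   [double negation]
= a2 AND (NOT a5 OR NOT a5 AND NOT a2) AND (a2 AND NOT a5 OR a2)   [complement / identity]
= a2 AND NOT a5 AND (a2 AND NOT a5 OR a2)   [absorption]
= a2 AND NOT a5   [absorption]

a2 AND NOT a5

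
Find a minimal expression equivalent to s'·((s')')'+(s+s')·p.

s'+p

s'·((s')')'+(s+s')·p
= s'·s'+(s+s')·p
= s'+(s+s')·p
= s'+p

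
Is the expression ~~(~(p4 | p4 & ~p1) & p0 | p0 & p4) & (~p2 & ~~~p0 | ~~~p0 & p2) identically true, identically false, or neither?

~~(~(p4 | p4 & ~p1) & p0 | p0 & p4) & (~p2 & ~~~p0 | ~~~p0 & p2)
= ~~(~p4 & p0 | p0 & p4) & (~p2 & ~~~p0 | ~~~p0 & p2)   (absorption)
= ~~p0 & (~p2 & ~~~p0 | ~~~p0 & p2)   (distribution)
= p0 & (~p2 & ~~~p0 | ~~~p0 & p2)   (double negation)
= p0 & ~~~p0   (distribution)
= p0 & ~p0   (double negation)
= 0   (complement)

identically false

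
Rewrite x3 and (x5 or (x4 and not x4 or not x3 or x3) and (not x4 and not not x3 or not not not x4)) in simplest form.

x3 and (x5 or (x4 and not x4 or not x3 or x3) and (not x4 and not not x3 or not not not x4))
= x3 and (x5 or (x4 and not x4 or not x3 or x3) and (not x4 and not not x3 or not x4))
= x3 and (x5 or (x4 and not x4 or not x3 or x3) and (not x4 and x3 or not x4))
= x3 and (x5 or (x4 and not x4 or not x3 or x3) and not x4)
= x3 and (x5 or (not x3 or x3) and not x4)
= x3 and (x5 or not x4)

x3 and (x5 or not x4)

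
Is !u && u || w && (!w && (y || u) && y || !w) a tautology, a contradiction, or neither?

!u && u || w && (!w && (y || u) && y || !w)
= !u && u || w && (!w && y || !w)   (absorption)
= !u && u || w && !w   (absorption)
= !u && u   (complement / identity)
= false   (complement)

contradiction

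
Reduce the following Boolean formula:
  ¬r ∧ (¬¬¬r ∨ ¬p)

¬r ∧ (¬¬¬r ∨ ¬p)
= ¬r ∧ (¬r ∨ ¬p)   — double negation
= ¬r   — absorption

¬r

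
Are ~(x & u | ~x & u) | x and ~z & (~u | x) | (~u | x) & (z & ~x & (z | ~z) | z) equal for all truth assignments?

E1: ~(x & u | ~x & u) | x
    = ~u | x
E2: ~z & (~u | x) | (~u | x) & (z & ~x & (z | ~z) | z)
    = ~z & (~u | x) | (~u | x) & (z & ~x | z)
    = ~z & (~u | x) | (~u | x) & z
    = ~u | x
Both reduce to ~u | x, so they are equivalent.

Yes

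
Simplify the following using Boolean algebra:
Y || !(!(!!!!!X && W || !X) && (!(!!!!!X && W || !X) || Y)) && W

Y || !X && W

Y || !(!(!!!!!X && W || !X) && (!(!!!!!X && W || !X) || Y)) && W
= Y || !!(!!!!!X && W || !X) && W   [absorption]
= Y || (!!!!!X && W || !X) && W   [double negation]
= Y || (!!!X && W || !X) && W   [double negation]
= Y || (!X && W || !X) && W   [double negation]
= Y || !X && W   [absorption]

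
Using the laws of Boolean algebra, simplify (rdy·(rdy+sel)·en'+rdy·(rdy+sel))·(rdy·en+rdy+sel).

rdy

(rdy·(rdy+sel)·en'+rdy·(rdy+sel))·(rdy·en+rdy+sel)
= rdy·(rdy+sel)·(rdy·en+rdy+sel)   (absorption)
= rdy·(rdy+sel)·(rdy+sel)   (absorption)
= rdy·(rdy+sel)   (absorption)
= rdy   (absorption)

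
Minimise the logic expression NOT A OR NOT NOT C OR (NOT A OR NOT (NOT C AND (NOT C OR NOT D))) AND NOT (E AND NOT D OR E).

NOT A OR C

NOT A OR NOT NOT C OR (NOT A OR NOT (NOT C AND (NOT C OR NOT D))) AND NOT (E AND NOT D OR E)
= NOT A OR NOT NOT C OR (NOT A OR NOT (NOT C AND (NOT C OR NOT D))) AND NOT E   [absorption]
= NOT A OR NOT NOT C OR (NOT A OR NOT NOT C) AND NOT E   [absorption]
= NOT A OR NOT NOT C   [absorption]
= NOT A OR C   [double negation]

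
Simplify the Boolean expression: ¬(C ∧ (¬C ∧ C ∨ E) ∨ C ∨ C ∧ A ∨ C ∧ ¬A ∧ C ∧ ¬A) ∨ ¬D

¬C ∨ ¬D

¬(C ∧ (¬C ∧ C ∨ E) ∨ C ∨ C ∧ A ∨ C ∧ ¬A ∧ C ∧ ¬A) ∨ ¬D
= ¬(C ∧ E ∨ C ∨ C ∧ A ∨ C ∧ ¬A ∧ C ∧ ¬A) ∨ ¬D   (complement / identity)
= ¬(C ∧ E ∨ C ∨ C ∧ A ∨ C ∧ ¬A) ∨ ¬D   (idempotence)
= ¬(C ∧ E ∨ C ∨ C ∧ ¬A) ∨ ¬D   (absorption)
= ¬(C ∧ E ∨ C) ∨ ¬D   (absorption)
= ¬C ∨ ¬D   (absorption)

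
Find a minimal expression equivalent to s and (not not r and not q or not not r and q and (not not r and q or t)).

s and r

s and (not not r and not q or not not r and q and (not not r and q or t))
= s and (not not r and not q or not not r and q)   — absorption
= s and not not r   — distribution
= s and r   — double negation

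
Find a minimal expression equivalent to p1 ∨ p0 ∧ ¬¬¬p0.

p1 ∨ p0 ∧ ¬¬¬p0
= p1 ∨ p0 ∧ ¬p0   [double negation]
= p1   [complement / identity]

p1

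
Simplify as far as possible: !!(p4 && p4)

p4

!!(p4 && p4)
= !!p4   — idempotence
= p4   — double negation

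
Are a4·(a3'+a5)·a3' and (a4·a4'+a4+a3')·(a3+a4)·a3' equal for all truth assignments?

Yes

E1: a4·(a3'+a5)·a3'
    = a4·a3'
E2: (a4·a4'+a4+a3')·(a3+a4)·a3'
    = (a4+a3')·(a3+a4)·a3'
    = (a3'·a3+a4)·a3'
    = a4·a3'
Both reduce to a4·a3', so they are equivalent.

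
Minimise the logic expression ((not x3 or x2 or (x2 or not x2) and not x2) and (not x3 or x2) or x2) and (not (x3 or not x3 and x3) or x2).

not x3 or x2

((not x3 or x2 or (x2 or not x2) and not x2) and (not x3 or x2) or x2) and (not (x3 or not x3 and x3) or x2)
= ((not x3 or x2 or not x2) and (not x3 or x2) or x2) and (not (x3 or not x3 and x3) or x2)   — complement / identity
= ((not x3 or x2 or not x2) and (not x3 or x2) or x2) and (not x3 or x2)   — complement / identity
= (not x3 or x2 or x2) and (not x3 or x2)   — absorption
= not x3 or x2   — absorption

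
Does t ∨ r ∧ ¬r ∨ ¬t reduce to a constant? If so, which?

t ∨ r ∧ ¬r ∨ ¬t
= t ∨ ¬t   (complement / identity)
= True   (complement)

yes, True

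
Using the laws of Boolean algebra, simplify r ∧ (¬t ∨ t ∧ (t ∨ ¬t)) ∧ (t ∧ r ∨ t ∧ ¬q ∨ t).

r ∧ t

r ∧ (¬t ∨ t ∧ (t ∨ ¬t)) ∧ (t ∧ r ∨ t ∧ ¬q ∨ t)
= r ∧ (¬t ∨ t ∧ (t ∨ ¬t)) ∧ (t ∧ r ∨ t)   — absorption
= r ∧ (¬t ∨ t) ∧ (t ∧ r ∨ t)   — complement / identity
= r ∧ (t ∧ r ∨ t)   — complement / identity
= r ∧ t   — absorption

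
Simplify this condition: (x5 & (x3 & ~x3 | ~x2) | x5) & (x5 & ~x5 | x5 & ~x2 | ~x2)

(x5 & (x3 & ~x3 | ~x2) | x5) & (x5 & ~x5 | x5 & ~x2 | ~x2)
= (x5 & (x3 & ~x3 | ~x2) | x5) & (x5 & ~x2 | ~x2)   — complement / identity
= (x5 & ~x2 | x5) & (x5 & ~x2 | ~x2)   — complement / identity
= x5 & ~x2 | x5 & ~x2   — distribution
= x5 & ~x2   — idempotence

x5 & ~x2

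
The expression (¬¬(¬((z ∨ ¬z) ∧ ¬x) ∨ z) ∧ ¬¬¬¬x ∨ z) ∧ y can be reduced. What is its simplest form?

(¬¬(¬((z ∨ ¬z) ∧ ¬x) ∨ z) ∧ ¬¬¬¬x ∨ z) ∧ y
= (¬¬(¬¬x ∨ z) ∧ ¬¬¬¬x ∨ z) ∧ y
= (¬¬(¬¬x ∨ z) ∧ ¬¬x ∨ z) ∧ y
= ((¬¬x ∨ z) ∧ ¬¬x ∨ z) ∧ y
= (¬¬x ∨ z) ∧ y
= (x ∨ z) ∧ y

(x ∨ z) ∧ y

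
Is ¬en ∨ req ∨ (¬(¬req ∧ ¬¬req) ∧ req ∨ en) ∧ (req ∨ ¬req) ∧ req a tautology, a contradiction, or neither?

neither

¬en ∨ req ∨ (¬(¬req ∧ ¬¬req) ∧ req ∨ en) ∧ (req ∨ ¬req) ∧ req
= ¬en ∨ req ∨ ((req ∨ ¬req) ∧ req ∨ en) ∧ (req ∨ ¬req) ∧ req   (De Morgan)
= ¬en ∨ req ∨ (req ∨ ¬req) ∧ req   (absorption)
= ¬en ∨ req ∨ req   (complement / identity)
= ¬en ∨ req   (idempotence)
This depends on en, req, so it is not a constant.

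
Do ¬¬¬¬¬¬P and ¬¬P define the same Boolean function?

E1: ¬¬¬¬¬¬P
    = ¬¬¬¬P   — double negation
    = ¬¬P   — double negation
    = P   — double negation
E2: ¬¬P
    = P   — double negation
Both reduce to P, so they are equivalent.

Yes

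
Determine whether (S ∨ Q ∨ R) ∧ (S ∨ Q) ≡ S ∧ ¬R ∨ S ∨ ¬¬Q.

Yes

E1: (S ∨ Q ∨ R) ∧ (S ∨ Q)
    = S ∨ Q   (absorption)
E2: S ∧ ¬R ∨ S ∨ ¬¬Q
    = S ∨ ¬¬Q   (absorption)
    = S ∨ Q   (double negation)
Both reduce to S ∨ Q, so they are equivalent.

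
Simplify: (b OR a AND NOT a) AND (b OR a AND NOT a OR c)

(b OR a AND NOT a) AND (b OR a AND NOT a OR c)
= b OR a AND NOT a   (absorption)
= b   (complement / identity)

b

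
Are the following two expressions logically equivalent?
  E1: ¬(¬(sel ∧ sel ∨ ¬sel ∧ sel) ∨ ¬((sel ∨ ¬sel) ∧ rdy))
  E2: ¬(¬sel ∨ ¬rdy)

E1: ¬(¬(sel ∧ sel ∨ ¬sel ∧ sel) ∨ ¬((sel ∨ ¬sel) ∧ rdy))
    = (sel ∧ sel ∨ ¬sel ∧ sel) ∧ (sel ∨ ¬sel) ∧ rdy   [De Morgan]
    = sel ∧ (sel ∨ ¬sel) ∧ rdy   [distribution]
    = sel ∧ rdy   [complement / identity]
E2: ¬(¬sel ∨ ¬rdy)
    = sel ∧ rdy   [De Morgan]
Both reduce to sel ∧ rdy, so they are equivalent.

Yes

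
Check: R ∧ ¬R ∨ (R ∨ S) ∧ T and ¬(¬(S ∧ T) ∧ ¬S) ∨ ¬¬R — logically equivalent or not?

E1: R ∧ ¬R ∨ (R ∨ S) ∧ T
    = (R ∨ S) ∧ T   [complement / identity]
E2: ¬(¬(S ∧ T) ∧ ¬S) ∨ ¬¬R
    = S ∧ T ∨ S ∨ ¬¬R   [De Morgan]
    = S ∨ ¬¬R   [absorption]
    = S ∨ R   [double negation]
These differ: at R=0, S=1, T=0, E1 = 0 but E2 = 1.

No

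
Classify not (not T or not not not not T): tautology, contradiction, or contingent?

not (not T or not not not not T)
= T and not not not T   (De Morgan)
= T and not T   (double negation)
= False   (complement)

contradiction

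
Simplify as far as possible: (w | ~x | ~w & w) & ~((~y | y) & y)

(w | ~x) & ~y

(w | ~x | ~w & w) & ~((~y | y) & y)
= (w | ~x) & ~((~y | y) & y)   (complement / identity)
= (w | ~x) & ~y   (complement / identity)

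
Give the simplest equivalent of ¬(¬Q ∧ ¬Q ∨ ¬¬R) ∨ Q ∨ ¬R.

Q ∨ ¬R

¬(¬Q ∧ ¬Q ∨ ¬¬R) ∨ Q ∨ ¬R
= ¬(¬Q ∨ ¬¬R) ∨ Q ∨ ¬R   (idempotence)
= Q ∧ ¬R ∨ Q ∨ ¬R   (De Morgan)
= Q ∨ ¬R   (absorption)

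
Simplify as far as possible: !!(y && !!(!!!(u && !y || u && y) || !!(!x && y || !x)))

!!(y && !!(!!!(u && !y || u && y) || !!(!x && y || !x)))
= !!(y && !(!!(u && !y || u && y) && !(!x && y || !x)))
= y && !(!!(u && !y || u && y) && !(!x && y || !x))
= y && (!(u && !y || u && y) || !x && y || !x)
= y && (!u || !x && y || !x)
= y && (!u || !x)

y && (!u || !x)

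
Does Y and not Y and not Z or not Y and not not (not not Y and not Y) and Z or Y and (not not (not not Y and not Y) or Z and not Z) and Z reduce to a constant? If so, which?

yes, False

Y and not Y and not Z or not Y and not not (not not Y and not Y) and Z or Y and (not not (not not Y and not Y) or Z and not Z) and Z
= Y and not Y and not Z or not Y and not not (not not Y and not Y) and Z or Y and not not (not not Y and not Y) and Z   — complement / identity
= Y and not Y and not Z or not not (not not Y and not Y) and Z   — distribution
= Y and not Y and not Z or not not Y and not Y and Z   — double negation
= Y and not Y and not Z or Y and not Y and Z   — double negation
= Y and not Y   — distribution
= False   — complement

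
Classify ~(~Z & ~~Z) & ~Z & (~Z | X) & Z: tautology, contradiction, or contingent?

contradiction

~(~Z & ~~Z) & ~Z & (~Z | X) & Z
= ~(~Z & ~~Z) & ~Z & Z   [absorption]
= (Z | ~Z) & ~Z & Z   [De Morgan]
= ~Z & Z   [complement / identity]
= 0   [complement]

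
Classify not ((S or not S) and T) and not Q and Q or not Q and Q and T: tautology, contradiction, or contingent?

not ((S or not S) and T) and not Q and Q or not Q and Q and T
= not T and not Q and Q or not Q and Q and T   — complement / identity
= not Q and Q   — distribution
= False   — complement

contradiction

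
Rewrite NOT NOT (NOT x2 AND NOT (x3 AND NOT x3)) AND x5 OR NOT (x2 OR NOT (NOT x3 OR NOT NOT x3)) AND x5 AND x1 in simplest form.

NOT NOT (NOT x2 AND NOT (x3 AND NOT x3)) AND x5 OR NOT (x2 OR NOT (NOT x3 OR NOT NOT x3)) AND x5 AND x1
= NOT (x2 OR x3 AND NOT x3) AND x5 OR NOT (x2 OR NOT (NOT x3 OR NOT NOT x3)) AND x5 AND x1
= NOT (x2 OR x3 AND NOT x3) AND x5 OR NOT (x2 OR x3 AND NOT x3) AND x5 AND x1
= NOT (x2 OR x3 AND NOT x3) AND x5
= NOT x2 AND x5

NOT x2 AND x5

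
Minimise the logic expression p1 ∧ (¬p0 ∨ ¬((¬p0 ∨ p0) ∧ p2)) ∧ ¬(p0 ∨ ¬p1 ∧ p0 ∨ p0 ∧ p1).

p1 ∧ ¬p0

p1 ∧ (¬p0 ∨ ¬((¬p0 ∨ p0) ∧ p2)) ∧ ¬(p0 ∨ ¬p1 ∧ p0 ∨ p0 ∧ p1)
= p1 ∧ (¬p0 ∨ ¬((¬p0 ∨ p0) ∧ p2)) ∧ ¬(p0 ∨ p0)
= p1 ∧ (¬p0 ∨ ¬((¬p0 ∨ p0) ∧ p2)) ∧ ¬p0
= p1 ∧ (¬p0 ∨ ¬p2) ∧ ¬p0
= p1 ∧ ¬p0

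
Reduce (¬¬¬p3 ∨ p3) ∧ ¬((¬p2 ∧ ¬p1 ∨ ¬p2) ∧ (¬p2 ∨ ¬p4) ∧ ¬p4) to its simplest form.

(¬¬¬p3 ∨ p3) ∧ ¬((¬p2 ∧ ¬p1 ∨ ¬p2) ∧ (¬p2 ∨ ¬p4) ∧ ¬p4)
= (¬¬¬p3 ∨ p3) ∧ ¬(¬p2 ∧ (¬p2 ∨ ¬p4) ∧ ¬p4)   — absorption
= (¬¬¬p3 ∨ p3) ∧ ¬(¬p2 ∧ ¬p4)   — absorption
= (¬p3 ∨ p3) ∧ ¬(¬p2 ∧ ¬p4)   — double negation
= ¬(¬p2 ∧ ¬p4)   — complement / identity
= p2 ∨ p4   — De Morgan

p2 ∨ p4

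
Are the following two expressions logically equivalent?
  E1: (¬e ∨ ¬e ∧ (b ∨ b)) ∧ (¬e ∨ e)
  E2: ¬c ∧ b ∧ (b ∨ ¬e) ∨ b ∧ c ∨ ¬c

E1: (¬e ∨ ¬e ∧ (b ∨ b)) ∧ (¬e ∨ e)
    = (¬e ∨ ¬e ∧ b) ∧ (¬e ∨ e)   (idempotence)
    = ¬e ∨ ¬e ∧ b   (complement / identity)
    = ¬e   (absorption)
E2: ¬c ∧ b ∧ (b ∨ ¬e) ∨ b ∧ c ∨ ¬c
    = ¬c ∧ b ∨ b ∧ c ∨ ¬c   (absorption)
    = b ∨ ¬c   (distribution)
These differ: at b=0, c=1, e=0, E1 = 1 but E2 = 0.

No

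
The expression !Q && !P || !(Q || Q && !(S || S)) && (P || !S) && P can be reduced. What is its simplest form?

!Q

!Q && !P || !(Q || Q && !(S || S)) && (P || !S) && P
= !Q && !P || !(Q || Q && !S) && (P || !S) && P   (idempotence)
= !Q && !P || !(Q || Q && !S) && P   (absorption)
= !Q && !P || !Q && P   (absorption)
= !Q   (distribution)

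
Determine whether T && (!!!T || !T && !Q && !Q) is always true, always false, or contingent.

always false

T && (!!!T || !T && !Q && !Q)
= T && (!!!T || !T && !Q)   — idempotence
= T && (!T || !T && !Q)   — double negation
= T && !T   — absorption
= false   — complement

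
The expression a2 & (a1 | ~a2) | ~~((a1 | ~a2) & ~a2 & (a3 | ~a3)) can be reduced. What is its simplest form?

a1 | ~a2

a2 & (a1 | ~a2) | ~~((a1 | ~a2) & ~a2 & (a3 | ~a3))
= a2 & (a1 | ~a2) | ~~((a1 | ~a2) & ~a2)   [complement / identity]
= a2 & (a1 | ~a2) | (a1 | ~a2) & ~a2   [double negation]
= a1 | ~a2   [distribution]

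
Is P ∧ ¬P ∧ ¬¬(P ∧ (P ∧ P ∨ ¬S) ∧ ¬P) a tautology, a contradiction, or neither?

contradiction

P ∧ ¬P ∧ ¬¬(P ∧ (P ∧ P ∨ ¬S) ∧ ¬P)
= P ∧ ¬P ∧ P ∧ (P ∧ P ∨ ¬S) ∧ ¬P   — double negation
= P ∧ ¬P ∧ P ∧ (P ∨ ¬S) ∧ ¬P   — idempotence
= P ∧ ¬P ∧ P ∧ ¬P   — absorption
= P ∧ ¬P   — idempotence
= False   — complement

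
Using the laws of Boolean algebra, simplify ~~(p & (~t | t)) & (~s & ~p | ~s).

~~(p & (~t | t)) & (~s & ~p | ~s)
= ~~p & (~s & ~p | ~s)   [complement / identity]
= p & (~s & ~p | ~s)   [double negation]
= p & ~s   [absorption]

p & ~s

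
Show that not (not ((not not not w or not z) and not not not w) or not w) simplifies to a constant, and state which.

False

not (not ((not not not w or not z) and not not not w) or not w)
= not (not not not not w or not w)   [absorption]
= not (not not w or not w)   [double negation]
= not w and w   [De Morgan]
= False   [complement]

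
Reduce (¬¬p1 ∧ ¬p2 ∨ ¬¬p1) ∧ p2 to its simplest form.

p1 ∧ p2

(¬¬p1 ∧ ¬p2 ∨ ¬¬p1) ∧ p2
= ¬¬p1 ∧ p2
= p1 ∧ p2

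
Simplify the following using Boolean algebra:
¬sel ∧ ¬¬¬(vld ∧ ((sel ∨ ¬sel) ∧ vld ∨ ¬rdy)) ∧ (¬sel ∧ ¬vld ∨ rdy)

¬sel ∧ ¬vld

¬sel ∧ ¬¬¬(vld ∧ ((sel ∨ ¬sel) ∧ vld ∨ ¬rdy)) ∧ (¬sel ∧ ¬vld ∨ rdy)
= ¬sel ∧ ¬¬¬(vld ∧ (vld ∨ ¬rdy)) ∧ (¬sel ∧ ¬vld ∨ rdy)
= ¬sel ∧ ¬¬¬vld ∧ (¬sel ∧ ¬vld ∨ rdy)
= ¬sel ∧ ¬vld ∧ (¬sel ∧ ¬vld ∨ rdy)
= ¬sel ∧ ¬vld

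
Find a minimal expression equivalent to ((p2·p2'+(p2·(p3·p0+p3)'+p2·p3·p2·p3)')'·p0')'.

p2'+p0

((p2·p2'+(p2·(p3·p0+p3)'+p2·p3·p2·p3)')'·p0')'
= ((p2·p2'+(p2·p3'+p2·p3·p2·p3)')'·p0')'
= (((p2·p3'+p2·p3·p2·p3)')'·p0')'
= (((p2·p3'+p2·p3)')'·p0')'
= (p2·p3'+p2·p3)'+p0
= p2'+p0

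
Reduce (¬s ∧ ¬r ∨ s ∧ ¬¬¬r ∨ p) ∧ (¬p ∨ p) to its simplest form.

(¬s ∧ ¬r ∨ s ∧ ¬¬¬r ∨ p) ∧ (¬p ∨ p)
= (¬s ∧ ¬r ∨ s ∧ ¬r ∨ p) ∧ (¬p ∨ p)   — double negation
= ¬s ∧ ¬r ∨ s ∧ ¬r ∨ p   — complement / identity
= ¬r ∨ p   — distribution

¬r ∨ p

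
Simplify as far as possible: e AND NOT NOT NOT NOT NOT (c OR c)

e AND NOT NOT NOT NOT NOT (c OR c)
= e AND NOT NOT NOT (c OR c)   (double negation)
= e AND NOT (c OR c)   (double negation)
= e AND NOT c   (idempotence)

e AND NOT c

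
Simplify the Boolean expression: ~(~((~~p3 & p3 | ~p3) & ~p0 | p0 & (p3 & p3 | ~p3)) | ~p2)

p2

~(~((~~p3 & p3 | ~p3) & ~p0 | p0 & (p3 & p3 | ~p3)) | ~p2)
= ((~~p3 & p3 | ~p3) & ~p0 | p0 & (p3 & p3 | ~p3)) & p2
= ((p3 & p3 | ~p3) & ~p0 | p0 & (p3 & p3 | ~p3)) & p2
= (p3 & p3 | ~p3) & p2
= (p3 | ~p3) & p2
= p2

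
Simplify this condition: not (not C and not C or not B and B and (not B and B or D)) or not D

C or not D

not (not C and not C or not B and B and (not B and B or D)) or not D
= not (not C and not C or not B and B) or not D   [absorption]
= not (not C and not C) or not D   [complement / identity]
= not not C or not D   [idempotence]
= C or not D   [double negation]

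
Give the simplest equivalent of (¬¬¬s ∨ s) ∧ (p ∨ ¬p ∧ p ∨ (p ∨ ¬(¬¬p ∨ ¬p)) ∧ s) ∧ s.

(¬¬¬s ∨ s) ∧ (p ∨ ¬p ∧ p ∨ (p ∨ ¬(¬¬p ∨ ¬p)) ∧ s) ∧ s
= (¬¬¬s ∨ s) ∧ (p ∨ ¬p ∧ p ∨ (p ∨ ¬p ∧ p) ∧ s) ∧ s
= (¬s ∨ s) ∧ (p ∨ ¬p ∧ p ∨ (p ∨ ¬p ∧ p) ∧ s) ∧ s
= (p ∨ ¬p ∧ p ∨ (p ∨ ¬p ∧ p) ∧ s) ∧ s
= (p ∨ ¬p ∧ p) ∧ s
= p ∧ s

p ∧ s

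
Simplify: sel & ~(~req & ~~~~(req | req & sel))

sel

sel & ~(~req & ~~~~(req | req & sel))
= sel & ~(~req & ~~~~req)
= sel & ~(~req & ~~req)
= sel & (req | ~req)
= sel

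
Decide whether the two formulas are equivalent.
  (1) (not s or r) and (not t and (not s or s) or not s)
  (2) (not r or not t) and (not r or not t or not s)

E1: (not s or r) and (not t and (not s or s) or not s)
    = (not s or r) and (not t or not s)   [complement / identity]
    = r and not t or not s   [distribution]
E2: (not r or not t) and (not r or not t or not s)
    = not r or not t   [absorption]
These differ: at r=0, s=1, t=1, E1 = 0 but E2 = 1.

No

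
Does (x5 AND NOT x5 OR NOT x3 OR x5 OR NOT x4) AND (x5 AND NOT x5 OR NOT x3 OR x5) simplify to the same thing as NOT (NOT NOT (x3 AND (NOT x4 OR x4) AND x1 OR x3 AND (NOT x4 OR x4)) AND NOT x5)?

E1: (x5 AND NOT x5 OR NOT x3 OR x5 OR NOT x4) AND (x5 AND NOT x5 OR NOT x3 OR x5)
    = x5 AND NOT x5 OR NOT x3 OR x5
    = NOT x3 OR x5
E2: NOT (NOT NOT (x3 AND (NOT x4 OR x4) AND x1 OR x3 AND (NOT x4 OR x4)) AND NOT x5)
    = NOT (x3 AND (NOT x4 OR x4) AND x1 OR x3 AND (NOT x4 OR x4)) OR x5
    = NOT (x3 AND (NOT x4 OR x4)) OR x5
    = NOT x3 OR x5
Both reduce to NOT x3 OR x5, so they are equivalent.

Yes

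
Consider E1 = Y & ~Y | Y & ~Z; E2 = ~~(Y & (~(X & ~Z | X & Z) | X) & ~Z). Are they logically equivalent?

Yes

E1: Y & ~Y | Y & ~Z
    = Y & ~Z   [complement / identity]
E2: ~~(Y & (~(X & ~Z | X & Z) | X) & ~Z)
    = ~~(Y & (~X | X) & ~Z)   [distribution]
    = ~~(Y & ~Z)   [complement / identity]
    = Y & ~Z   [double negation]
Both reduce to Y & ~Z, so they are equivalent.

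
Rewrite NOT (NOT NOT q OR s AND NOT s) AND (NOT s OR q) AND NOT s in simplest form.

NOT (NOT NOT q OR s AND NOT s) AND (NOT s OR q) AND NOT s
= NOT (NOT NOT q OR s AND NOT s) AND NOT s   [absorption]
= NOT NOT NOT q AND NOT s   [complement / identity]
= NOT q AND NOT s   [double negation]

NOT q AND NOT s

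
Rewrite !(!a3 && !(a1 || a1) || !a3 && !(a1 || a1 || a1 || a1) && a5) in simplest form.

a3 || a1

!(!a3 && !(a1 || a1) || !a3 && !(a1 || a1 || a1 || a1) && a5)
= !(!a3 && !(a1 || a1) || !a3 && !(a1 || a1) && a5)   [idempotence]
= !(!a3 && !(a1 || a1))   [absorption]
= !(!a3 && !a1)   [idempotence]
= a3 || a1   [De Morgan]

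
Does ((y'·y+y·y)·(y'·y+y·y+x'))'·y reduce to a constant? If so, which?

yes, False

((y'·y+y·y)·(y'·y+y·y+x'))'·y
= (y'·y+y·y)'·y   [absorption]
= y'·y   [distribution]
= 0   [complement]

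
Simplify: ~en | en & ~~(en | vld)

1

~en | en & ~~(en | vld)
= ~en | en & (en | vld)   (double negation)
= ~en | en   (absorption)
= 1   (complement)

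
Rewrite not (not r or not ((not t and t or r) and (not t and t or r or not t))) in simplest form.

not (not r or not ((not t and t or r) and (not t and t or r or not t)))
= r and (not t and t or r) and (not t and t or r or not t)
= r and (not t and t or r and (r or not t))
= r and r and (r or not t)
= r and r
= r

r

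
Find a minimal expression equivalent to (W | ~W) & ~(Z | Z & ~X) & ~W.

~Z & ~W

(W | ~W) & ~(Z | Z & ~X) & ~W
= ~(Z | Z & ~X) & ~W
= ~Z & ~W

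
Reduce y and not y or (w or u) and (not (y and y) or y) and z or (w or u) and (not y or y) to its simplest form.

w or u

y and not y or (w or u) and (not (y and y) or y) and z or (w or u) and (not y or y)
= (w or u) and (not (y and y) or y) and z or (w or u) and (not y or y)   (complement / identity)
= (w or u) and (not y or y) and z or (w or u) and (not y or y)   (idempotence)
= (w or u) and (not y or y)   (absorption)
= w or u   (complement / identity)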